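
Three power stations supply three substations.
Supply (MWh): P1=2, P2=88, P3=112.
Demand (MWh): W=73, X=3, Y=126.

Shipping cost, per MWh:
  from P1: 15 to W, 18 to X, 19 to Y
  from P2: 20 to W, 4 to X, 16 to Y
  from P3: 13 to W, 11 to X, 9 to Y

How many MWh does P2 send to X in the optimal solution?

3

Optimal shipments:
  P1–W: 2 MWh
  P2–W: 71 MWh
  P2–X: 3 MWh
  P2–Y: 14 MWh
  P3–Y: 112 MWh
Total cost = 2694.
So P2→X carries 3 MWh.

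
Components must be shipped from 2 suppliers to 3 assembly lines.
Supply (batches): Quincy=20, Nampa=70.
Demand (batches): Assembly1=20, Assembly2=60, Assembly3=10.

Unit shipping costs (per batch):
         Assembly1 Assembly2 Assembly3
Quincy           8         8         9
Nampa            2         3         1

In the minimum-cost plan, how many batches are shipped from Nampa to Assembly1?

20

The minimum-cost plan:
  Quincy–Assembly2: 20 × 8 = 160
  Nampa–Assembly1: 20 × 2 = 40
  Nampa–Assembly2: 40 × 3 = 120
  Nampa–Assembly3: 10 × 1 = 10
Total cost = 330.
So Nampa→Assembly1 carries 20 batches.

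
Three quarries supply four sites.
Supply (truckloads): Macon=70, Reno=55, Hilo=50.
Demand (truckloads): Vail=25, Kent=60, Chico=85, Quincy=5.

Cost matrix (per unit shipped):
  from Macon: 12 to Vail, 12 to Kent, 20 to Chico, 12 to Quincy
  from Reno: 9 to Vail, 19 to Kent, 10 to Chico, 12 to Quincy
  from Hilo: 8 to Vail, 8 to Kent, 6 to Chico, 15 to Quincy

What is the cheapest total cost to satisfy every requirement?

A cheapest plan:
  Macon->Vail: 5 × 12 = 60
  Macon->Kent: 60 × 12 = 720
  Macon->Quincy: 5 × 12 = 60
  Reno->Vail: 20 × 9 = 180
  Reno->Chico: 35 × 10 = 350
  Hilo->Chico: 50 × 6 = 300
Total = 60 + 720 + 60 + 180 + 350 + 300 = 1670.

1670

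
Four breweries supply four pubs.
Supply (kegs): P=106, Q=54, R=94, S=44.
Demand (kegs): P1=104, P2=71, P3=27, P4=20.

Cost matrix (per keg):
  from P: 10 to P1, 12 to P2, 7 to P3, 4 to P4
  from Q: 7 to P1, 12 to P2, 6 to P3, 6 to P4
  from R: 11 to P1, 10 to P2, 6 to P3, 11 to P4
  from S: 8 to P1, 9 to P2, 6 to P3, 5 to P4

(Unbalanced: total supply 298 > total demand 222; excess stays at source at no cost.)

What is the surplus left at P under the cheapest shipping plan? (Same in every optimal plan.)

An optimal plan:
  P->P1: 10 × 10 = 100
  P->P4: 20 × 4 = 80
  Q->P1: 54 × 7 = 378
  R->P2: 67 × 10 = 670
  R->P3: 27 × 6 = 162
  S->P1: 40 × 8 = 320
  S->P2: 4 × 9 = 36
Total cost = 1746.
P ships 30 of its 106, leaving 76.

76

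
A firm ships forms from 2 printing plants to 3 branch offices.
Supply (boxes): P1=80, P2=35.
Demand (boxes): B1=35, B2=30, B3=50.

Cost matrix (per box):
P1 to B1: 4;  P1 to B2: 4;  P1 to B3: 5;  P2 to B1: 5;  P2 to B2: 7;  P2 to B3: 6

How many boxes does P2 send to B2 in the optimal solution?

The minimum-cost plan:
  P1–B1: 35 × 4 = 140
  P1–B2: 30 × 4 = 120
  P1–B3: 15 × 5 = 75
  P2–B3: 35 × 6 = 210
Total cost = 545.
The route P2→B2 is not used.

0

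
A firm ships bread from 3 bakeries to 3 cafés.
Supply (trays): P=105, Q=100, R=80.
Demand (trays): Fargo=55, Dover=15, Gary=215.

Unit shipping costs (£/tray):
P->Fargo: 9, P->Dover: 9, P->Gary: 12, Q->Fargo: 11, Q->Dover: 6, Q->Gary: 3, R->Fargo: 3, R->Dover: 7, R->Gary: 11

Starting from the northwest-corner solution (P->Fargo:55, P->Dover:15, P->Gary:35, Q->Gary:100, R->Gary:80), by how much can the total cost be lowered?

290

Current plan cost = 55·9 + 15·9 + 35·12 + 100·3 + 80·11 = £2230.
Optimal plan:
  P→Gary: 105 trays
  Q→Gary: 100 trays
  R→Fargo: 55 trays
  R→Dover: 15 trays
  R→Gary: 10 trays
Optimal cost = £1940.
Saving = 2230 − 1940 = £290.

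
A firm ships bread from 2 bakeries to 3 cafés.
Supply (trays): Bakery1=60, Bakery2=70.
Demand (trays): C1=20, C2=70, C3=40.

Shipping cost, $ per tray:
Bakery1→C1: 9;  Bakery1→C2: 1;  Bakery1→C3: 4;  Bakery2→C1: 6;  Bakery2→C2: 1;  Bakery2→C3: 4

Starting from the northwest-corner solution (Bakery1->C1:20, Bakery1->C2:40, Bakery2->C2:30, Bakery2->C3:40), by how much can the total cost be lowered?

Current plan cost = 20·9 + 40·1 + 30·1 + 40·4 = $410.
Optimal plan:
  Bakery1->C2: 20 × $1 = $20
  Bakery1->C3: 40 × $4 = $160
  Bakery2->C1: 20 × $6 = $120
  Bakery2->C2: 50 × $1 = $50
Optimal cost = $350.
Saving = 410 − 350 = $60.

60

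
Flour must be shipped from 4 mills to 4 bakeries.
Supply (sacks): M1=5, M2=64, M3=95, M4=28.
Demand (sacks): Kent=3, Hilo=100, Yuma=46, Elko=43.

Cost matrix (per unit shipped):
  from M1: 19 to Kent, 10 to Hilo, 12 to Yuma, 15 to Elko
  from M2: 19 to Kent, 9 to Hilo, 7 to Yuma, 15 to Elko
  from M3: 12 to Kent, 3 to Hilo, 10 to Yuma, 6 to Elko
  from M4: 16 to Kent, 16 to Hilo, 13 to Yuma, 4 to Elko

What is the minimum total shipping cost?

1003

One minimum-cost allocation:
  M1–Hilo: 5 sacks
  M2–Hilo: 18 sacks
  M2–Yuma: 46 sacks
  M3–Kent: 3 sacks
  M3–Hilo: 77 sacks
  M3–Elko: 15 sacks
  M4–Elko: 28 sacks
Total cost = 1003.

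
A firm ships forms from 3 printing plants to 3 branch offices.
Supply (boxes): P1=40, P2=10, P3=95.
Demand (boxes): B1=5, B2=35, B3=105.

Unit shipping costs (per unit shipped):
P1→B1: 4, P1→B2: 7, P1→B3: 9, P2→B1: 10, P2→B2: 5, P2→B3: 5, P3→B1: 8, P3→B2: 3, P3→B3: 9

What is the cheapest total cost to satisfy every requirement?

An optimal shipping plan:
  P1→B1: 5 × 4 = 20
  P1→B3: 35 × 9 = 315
  P2→B3: 10 × 5 = 50
  P3→B2: 35 × 3 = 105
  P3→B3: 60 × 9 = 540
Total = 20 + 315 + 50 + 105 + 540 = 1030.
(Supply check: P1 ships 40; P2 ships 10; P3 ships 95.)

1030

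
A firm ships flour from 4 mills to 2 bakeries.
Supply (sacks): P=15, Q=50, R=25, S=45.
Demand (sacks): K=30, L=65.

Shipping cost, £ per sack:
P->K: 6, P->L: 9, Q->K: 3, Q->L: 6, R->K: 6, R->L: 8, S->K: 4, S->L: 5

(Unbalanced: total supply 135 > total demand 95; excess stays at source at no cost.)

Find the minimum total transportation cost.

435

One minimum-cost allocation:
  Q–K: 30 sacks
  Q–L: 20 sacks
  S–L: 45 sacks
Total cost = £435.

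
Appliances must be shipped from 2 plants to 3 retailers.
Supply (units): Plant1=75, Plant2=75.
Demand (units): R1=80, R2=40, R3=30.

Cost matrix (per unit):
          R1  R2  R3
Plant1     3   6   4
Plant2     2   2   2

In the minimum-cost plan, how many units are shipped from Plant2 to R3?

30

Solving gives:
  Plant1–R1: 75 × 3 = 225
  Plant2–R1: 5 × 2 = 10
  Plant2–R2: 40 × 2 = 80
  Plant2–R3: 30 × 2 = 60
Total cost = 375.
So Plant2→R3 carries 30 units.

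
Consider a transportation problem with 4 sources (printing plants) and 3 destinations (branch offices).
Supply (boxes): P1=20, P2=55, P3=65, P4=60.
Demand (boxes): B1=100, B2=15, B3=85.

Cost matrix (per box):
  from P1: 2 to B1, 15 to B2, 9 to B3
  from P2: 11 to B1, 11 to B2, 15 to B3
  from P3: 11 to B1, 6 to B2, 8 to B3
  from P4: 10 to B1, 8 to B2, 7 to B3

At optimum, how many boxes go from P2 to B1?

The minimum-cost plan:
  P1→B1: 20 boxes
  P2→B1: 55 boxes
  P3→B1: 25 boxes
  P3→B2: 15 boxes
  P3→B3: 25 boxes
  P4→B3: 60 boxes
Total cost = 1630.
So P2→B1 carries 55 boxes.

55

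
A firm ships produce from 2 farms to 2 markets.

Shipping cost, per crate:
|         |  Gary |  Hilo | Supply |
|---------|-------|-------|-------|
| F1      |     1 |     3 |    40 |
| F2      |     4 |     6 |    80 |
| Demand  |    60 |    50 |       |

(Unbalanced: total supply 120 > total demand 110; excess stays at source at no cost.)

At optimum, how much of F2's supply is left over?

10

Minimum-cost shipments:
  F1→Gary: 40 crates
  F2→Gary: 20 crates
  F2→Hilo: 50 crates
Total cost = 420.
F2 ships 70 of its 80, leaving 10.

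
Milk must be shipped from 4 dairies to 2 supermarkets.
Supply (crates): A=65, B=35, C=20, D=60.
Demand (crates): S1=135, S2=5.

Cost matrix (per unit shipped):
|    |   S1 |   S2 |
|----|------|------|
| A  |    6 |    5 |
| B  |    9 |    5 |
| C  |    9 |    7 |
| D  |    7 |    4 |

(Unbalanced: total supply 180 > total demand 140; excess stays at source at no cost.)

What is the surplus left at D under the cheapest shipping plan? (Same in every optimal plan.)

An optimal plan:
  A->S1: 65 × 6 = 390
  B->S2: 5 × 5 = 25
  C->S1: 10 × 9 = 90
  D->S1: 60 × 7 = 420
Total cost = 925.
D ships 60 of its 60, leaving 0.

0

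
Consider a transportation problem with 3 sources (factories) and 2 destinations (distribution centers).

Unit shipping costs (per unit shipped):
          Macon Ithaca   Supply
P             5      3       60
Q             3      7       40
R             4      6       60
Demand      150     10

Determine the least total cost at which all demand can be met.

640

A cheapest plan:
  P to Macon: 50 × 5 = 250
  P to Ithaca: 10 × 3 = 30
  Q to Macon: 40 × 3 = 120
  R to Macon: 60 × 4 = 240
Total = 250 + 30 + 120 + 240 = 640.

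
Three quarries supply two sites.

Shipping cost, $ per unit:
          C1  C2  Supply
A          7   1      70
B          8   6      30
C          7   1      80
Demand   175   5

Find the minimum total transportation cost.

A cheapest plan:
  A->C1: 65 × $7 = $455
  A->C2: 5 × $1 = $5
  B->C1: 30 × $8 = $240
  C->C1: 80 × $7 = $560
Total = 455 + 5 + 240 + 560 = $1260.
(Supply check: A ships 70; B ships 30; C ships 80.)

1260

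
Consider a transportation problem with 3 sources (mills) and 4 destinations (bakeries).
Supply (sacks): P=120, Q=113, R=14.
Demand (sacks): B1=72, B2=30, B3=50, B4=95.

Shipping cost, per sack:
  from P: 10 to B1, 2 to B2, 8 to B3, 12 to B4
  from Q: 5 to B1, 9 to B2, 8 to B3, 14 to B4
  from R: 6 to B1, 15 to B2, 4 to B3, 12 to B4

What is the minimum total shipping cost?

One minimum-cost allocation:
  P to B2: 30 × 2 = 60
  P to B4: 90 × 12 = 1080
  Q to B1: 72 × 5 = 360
  Q to B3: 36 × 8 = 288
  Q to B4: 5 × 14 = 70
  R to B3: 14 × 4 = 56
Total = 60 + 1080 + 360 + 288 + 70 + 56 = 1914.
(Supply check: P ships 120; Q ships 113; R ships 14.)

1914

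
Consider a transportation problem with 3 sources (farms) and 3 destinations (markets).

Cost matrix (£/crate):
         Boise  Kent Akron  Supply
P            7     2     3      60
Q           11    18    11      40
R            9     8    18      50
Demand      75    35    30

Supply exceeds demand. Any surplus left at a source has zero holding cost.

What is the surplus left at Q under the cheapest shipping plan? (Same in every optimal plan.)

10

An optimal plan:
  P->Kent: 35 crates
  P->Akron: 25 crates
  Q->Boise: 25 crates
  Q->Akron: 5 crates
  R->Boise: 50 crates
Total cost = £925.
Q ships 30 of its 40, leaving 10.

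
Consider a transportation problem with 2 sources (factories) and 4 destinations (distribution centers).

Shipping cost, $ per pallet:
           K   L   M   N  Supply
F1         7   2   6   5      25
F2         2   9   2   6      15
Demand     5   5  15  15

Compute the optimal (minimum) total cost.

Optimal allocation:
  F1–L: 5 × $2 = $10
  F1–M: 5 × $6 = $30
  F1–N: 15 × $5 = $75
  F2–K: 5 × $2 = $10
  F2–M: 10 × $2 = $20
Total = 10 + 30 + 75 + 10 + 20 = $145.

145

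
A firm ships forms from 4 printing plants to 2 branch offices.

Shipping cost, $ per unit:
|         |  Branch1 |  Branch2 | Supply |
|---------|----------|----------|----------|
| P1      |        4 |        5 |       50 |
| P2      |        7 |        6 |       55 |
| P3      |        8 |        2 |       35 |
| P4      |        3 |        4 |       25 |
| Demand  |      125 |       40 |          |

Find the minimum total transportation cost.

725

One minimum-cost allocation:
  P1 to Branch1: 50 × $4 = $200
  P2 to Branch1: 50 × $7 = $350
  P2 to Branch2: 5 × $6 = $30
  P3 to Branch2: 35 × $2 = $70
  P4 to Branch1: 25 × $3 = $75
Total = 200 + 350 + 30 + 70 + 75 = $725.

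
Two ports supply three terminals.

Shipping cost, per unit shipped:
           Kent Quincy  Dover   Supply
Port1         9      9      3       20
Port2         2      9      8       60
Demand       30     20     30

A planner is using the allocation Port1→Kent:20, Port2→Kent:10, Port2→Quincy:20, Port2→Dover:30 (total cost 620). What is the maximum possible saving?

240

Current plan cost = 20·9 + 10·2 + 20·9 + 30·8 = 620.
Optimal plan:
  Port1→Dover: 20 TEU
  Port2→Kent: 30 TEU
  Port2→Quincy: 20 TEU
  Port2→Dover: 10 TEU
Optimal cost = 380.
Saving = 620 − 380 = 240.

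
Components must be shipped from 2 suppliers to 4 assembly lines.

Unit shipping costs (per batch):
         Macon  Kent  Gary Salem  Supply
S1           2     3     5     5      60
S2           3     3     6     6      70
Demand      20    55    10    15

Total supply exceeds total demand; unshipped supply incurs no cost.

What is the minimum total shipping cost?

An optimal shipping plan:
  S1→Macon: 20 × 2 = 40
  S1→Kent: 15 × 3 = 45
  S1→Gary: 10 × 5 = 50
  S1→Salem: 15 × 5 = 75
  S2→Kent: 40 × 3 = 120
Total = 40 + 45 + 50 + 75 + 120 = 330.

330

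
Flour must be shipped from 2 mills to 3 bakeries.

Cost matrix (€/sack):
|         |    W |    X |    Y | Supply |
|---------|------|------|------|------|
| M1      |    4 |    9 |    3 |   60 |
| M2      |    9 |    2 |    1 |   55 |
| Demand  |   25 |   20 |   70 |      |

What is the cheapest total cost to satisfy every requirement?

280

One minimum-cost allocation:
  M1→W: 25 × €4 = €100
  M1→Y: 35 × €3 = €105
  M2→X: 20 × €2 = €40
  M2→Y: 35 × €1 = €35
Total = 100 + 105 + 40 + 35 = €280.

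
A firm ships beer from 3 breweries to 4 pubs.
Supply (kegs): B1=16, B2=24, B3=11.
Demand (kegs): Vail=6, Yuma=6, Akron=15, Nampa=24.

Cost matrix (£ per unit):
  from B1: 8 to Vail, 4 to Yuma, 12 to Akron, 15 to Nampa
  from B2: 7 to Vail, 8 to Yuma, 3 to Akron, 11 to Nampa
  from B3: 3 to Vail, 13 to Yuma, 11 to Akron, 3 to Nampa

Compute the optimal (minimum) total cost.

309

An optimal shipping plan:
  B1 to Vail: 6 kegs
  B1 to Yuma: 6 kegs
  B1 to Nampa: 4 kegs
  B2 to Akron: 15 kegs
  B2 to Nampa: 9 kegs
  B3 to Nampa: 11 kegs
Total cost = £309.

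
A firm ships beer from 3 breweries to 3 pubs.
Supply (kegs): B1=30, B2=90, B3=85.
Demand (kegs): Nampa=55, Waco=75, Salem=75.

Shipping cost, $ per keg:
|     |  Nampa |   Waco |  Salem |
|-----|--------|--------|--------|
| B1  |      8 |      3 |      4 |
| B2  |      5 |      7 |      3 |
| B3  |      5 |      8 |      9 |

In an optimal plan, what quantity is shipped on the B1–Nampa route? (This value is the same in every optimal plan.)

0

Optimal shipments:
  B1→Waco: 30 × $3 = $90
  B2→Waco: 15 × $7 = $105
  B2→Salem: 75 × $3 = $225
  B3→Nampa: 55 × $5 = $275
  B3→Waco: 30 × $8 = $240
Total cost = $935.
The route B1→Nampa is not used.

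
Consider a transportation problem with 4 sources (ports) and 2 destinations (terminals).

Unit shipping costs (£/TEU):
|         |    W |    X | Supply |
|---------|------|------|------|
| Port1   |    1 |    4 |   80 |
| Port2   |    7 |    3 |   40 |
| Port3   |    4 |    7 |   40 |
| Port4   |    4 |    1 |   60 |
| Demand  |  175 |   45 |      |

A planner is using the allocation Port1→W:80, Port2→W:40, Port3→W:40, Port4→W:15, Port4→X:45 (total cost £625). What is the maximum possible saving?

Current plan cost = 80·1 + 40·7 + 40·4 + 15·4 + 45·1 = £625.
Optimal plan:
  Port1 to W: 80 × £1 = £80
  Port2 to X: 40 × £3 = £120
  Port3 to W: 40 × £4 = £160
  Port4 to W: 55 × £4 = £220
  Port4 to X: 5 × £1 = £5
Optimal cost = £585.
Saving = 625 − 585 = £40.

40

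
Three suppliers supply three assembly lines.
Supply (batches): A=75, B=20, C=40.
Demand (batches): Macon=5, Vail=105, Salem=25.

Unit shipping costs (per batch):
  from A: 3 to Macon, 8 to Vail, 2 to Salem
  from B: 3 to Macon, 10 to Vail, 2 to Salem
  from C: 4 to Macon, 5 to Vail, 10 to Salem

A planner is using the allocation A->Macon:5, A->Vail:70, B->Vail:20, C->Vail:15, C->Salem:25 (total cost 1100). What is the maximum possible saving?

315

Current plan cost = 5·3 + 70·8 + 20·10 + 15·5 + 25·10 = 1100.
Optimal plan:
  A–Vail: 65 × 8 = 520
  A–Salem: 10 × 2 = 20
  B–Macon: 5 × 3 = 15
  B–Salem: 15 × 2 = 30
  C–Vail: 40 × 5 = 200
Optimal cost = 785.
Saving = 1100 − 785 = 315.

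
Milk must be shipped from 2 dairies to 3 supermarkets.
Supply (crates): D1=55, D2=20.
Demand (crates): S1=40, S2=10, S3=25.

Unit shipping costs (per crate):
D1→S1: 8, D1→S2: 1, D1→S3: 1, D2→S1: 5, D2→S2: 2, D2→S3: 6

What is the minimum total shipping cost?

295

One minimum-cost allocation:
  D1–S1: 20 × 8 = 160
  D1–S2: 10 × 1 = 10
  D1–S3: 25 × 1 = 25
  D2–S1: 20 × 5 = 100
Total = 160 + 10 + 25 + 100 = 295.
(Supply check: D1 ships 55; D2 ships 20.)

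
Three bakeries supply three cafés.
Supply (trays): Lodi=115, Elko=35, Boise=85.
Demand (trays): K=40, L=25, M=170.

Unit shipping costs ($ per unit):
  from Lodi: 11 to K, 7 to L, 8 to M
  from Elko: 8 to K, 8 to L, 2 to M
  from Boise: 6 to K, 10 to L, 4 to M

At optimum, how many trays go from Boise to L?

0

Solving gives:
  Lodi to L: 25 trays
  Lodi to M: 90 trays
  Elko to M: 35 trays
  Boise to K: 40 trays
  Boise to M: 45 trays
Total cost = $1385.
The route Boise→L is not used.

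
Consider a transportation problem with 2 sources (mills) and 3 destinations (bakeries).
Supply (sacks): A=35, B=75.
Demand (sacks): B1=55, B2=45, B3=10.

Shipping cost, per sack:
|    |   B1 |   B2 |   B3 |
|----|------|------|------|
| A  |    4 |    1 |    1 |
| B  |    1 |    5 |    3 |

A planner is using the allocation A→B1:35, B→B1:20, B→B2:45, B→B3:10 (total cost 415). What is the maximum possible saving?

Current plan cost = 35·4 + 20·1 + 45·5 + 10·3 = 415.
Optimal plan:
  A→B2: 35 × 1 = 35
  B→B1: 55 × 1 = 55
  B→B2: 10 × 5 = 50
  B→B3: 10 × 3 = 30
Optimal cost = 170.
Saving = 415 − 170 = 245.

245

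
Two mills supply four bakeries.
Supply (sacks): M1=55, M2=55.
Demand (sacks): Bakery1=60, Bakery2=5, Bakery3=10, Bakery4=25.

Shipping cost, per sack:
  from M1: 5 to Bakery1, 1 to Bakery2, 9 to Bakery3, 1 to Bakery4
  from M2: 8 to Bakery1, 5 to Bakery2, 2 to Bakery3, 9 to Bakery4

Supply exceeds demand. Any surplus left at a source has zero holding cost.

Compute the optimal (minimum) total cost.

455

Optimal allocation:
  M1–Bakery1: 25 × 5 = 125
  M1–Bakery2: 5 × 1 = 5
  M1–Bakery4: 25 × 1 = 25
  M2–Bakery1: 35 × 8 = 280
  M2–Bakery3: 10 × 2 = 20
Total = 125 + 5 + 25 + 280 + 20 = 455.
(Supply check: M1 ships 55; M2 ships 45.)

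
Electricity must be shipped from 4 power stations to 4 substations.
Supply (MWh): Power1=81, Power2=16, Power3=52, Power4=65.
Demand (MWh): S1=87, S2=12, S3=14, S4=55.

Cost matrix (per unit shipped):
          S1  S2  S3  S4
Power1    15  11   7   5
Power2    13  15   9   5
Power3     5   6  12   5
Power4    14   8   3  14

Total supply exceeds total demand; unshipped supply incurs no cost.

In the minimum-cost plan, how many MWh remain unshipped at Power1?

Minimum-cost shipments:
  Power1→S4: 55 × 5 = 275
  Power2→S1: 16 × 13 = 208
  Power3→S1: 52 × 5 = 260
  Power4→S1: 19 × 14 = 266
  Power4→S2: 12 × 8 = 96
  Power4→S3: 14 × 3 = 42
Total cost = 1147.
Power1 ships 55 of its 81, leaving 26.

26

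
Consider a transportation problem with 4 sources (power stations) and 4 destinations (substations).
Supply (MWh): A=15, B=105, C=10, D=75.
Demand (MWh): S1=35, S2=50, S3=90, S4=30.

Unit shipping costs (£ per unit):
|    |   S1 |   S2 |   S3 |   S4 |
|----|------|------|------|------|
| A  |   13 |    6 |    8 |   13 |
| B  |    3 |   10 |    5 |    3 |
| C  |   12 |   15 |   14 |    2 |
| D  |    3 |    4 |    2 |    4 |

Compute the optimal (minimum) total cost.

745

One minimum-cost allocation:
  A to S2: 15 × £6 = £90
  B to S1: 35 × £3 = £105
  B to S3: 50 × £5 = £250
  B to S4: 20 × £3 = £60
  C to S4: 10 × £2 = £20
  D to S2: 35 × £4 = £140
  D to S3: 40 × £2 = £80
Total = 90 + 105 + 250 + 60 + 20 + 140 + 80 = £745.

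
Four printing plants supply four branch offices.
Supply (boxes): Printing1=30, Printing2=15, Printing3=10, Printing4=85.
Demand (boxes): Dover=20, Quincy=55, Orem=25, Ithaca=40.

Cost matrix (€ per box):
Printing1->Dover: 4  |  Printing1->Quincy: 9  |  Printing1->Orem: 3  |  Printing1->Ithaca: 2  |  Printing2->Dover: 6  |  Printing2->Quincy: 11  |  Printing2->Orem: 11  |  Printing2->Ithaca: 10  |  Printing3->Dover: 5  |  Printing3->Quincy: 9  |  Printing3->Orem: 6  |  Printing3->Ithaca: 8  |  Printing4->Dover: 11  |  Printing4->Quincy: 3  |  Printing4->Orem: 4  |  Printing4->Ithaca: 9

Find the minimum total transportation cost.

525

Optimal allocation:
  Printing1->Ithaca: 30 × €2 = €60
  Printing2->Dover: 15 × €6 = €90
  Printing3->Dover: 5 × €5 = €25
  Printing3->Ithaca: 5 × €8 = €40
  Printing4->Quincy: 55 × €3 = €165
  Printing4->Orem: 25 × €4 = €100
  Printing4->Ithaca: 5 × €9 = €45
Total = 60 + 90 + 25 + 40 + 165 + 100 + 45 = €525.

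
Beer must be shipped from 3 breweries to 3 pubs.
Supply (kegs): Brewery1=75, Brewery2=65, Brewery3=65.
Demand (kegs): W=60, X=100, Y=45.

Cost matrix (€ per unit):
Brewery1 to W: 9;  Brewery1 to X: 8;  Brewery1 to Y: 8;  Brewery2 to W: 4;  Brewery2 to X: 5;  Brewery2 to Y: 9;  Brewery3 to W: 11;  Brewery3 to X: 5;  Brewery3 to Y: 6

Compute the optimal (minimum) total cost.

1190

A cheapest plan:
  Brewery1 to X: 30 × €8 = €240
  Brewery1 to Y: 45 × €8 = €360
  Brewery2 to W: 60 × €4 = €240
  Brewery2 to X: 5 × €5 = €25
  Brewery3 to X: 65 × €5 = €325
Total = 240 + 360 + 240 + 25 + 325 = €1190.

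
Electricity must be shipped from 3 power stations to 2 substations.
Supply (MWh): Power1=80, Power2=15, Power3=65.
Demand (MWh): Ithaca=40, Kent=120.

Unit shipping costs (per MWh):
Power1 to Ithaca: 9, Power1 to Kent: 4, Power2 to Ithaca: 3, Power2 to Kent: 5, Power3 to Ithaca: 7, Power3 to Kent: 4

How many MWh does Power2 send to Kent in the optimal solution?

0

Optimal shipments:
  Power1->Kent: 80 × 4 = 320
  Power2->Ithaca: 15 × 3 = 45
  Power3->Ithaca: 25 × 7 = 175
  Power3->Kent: 40 × 4 = 160
Total cost = 700.
The route Power2→Kent is not used.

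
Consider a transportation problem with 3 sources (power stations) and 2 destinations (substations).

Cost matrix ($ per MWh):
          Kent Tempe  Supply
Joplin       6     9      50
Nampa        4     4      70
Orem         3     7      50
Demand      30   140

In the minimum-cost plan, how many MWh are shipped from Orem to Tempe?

20

The minimum-cost plan:
  Joplin to Tempe: 50 × $9 = $450
  Nampa to Tempe: 70 × $4 = $280
  Orem to Kent: 30 × $3 = $90
  Orem to Tempe: 20 × $7 = $140
Total cost = $960.
So Orem→Tempe carries 20 MWh.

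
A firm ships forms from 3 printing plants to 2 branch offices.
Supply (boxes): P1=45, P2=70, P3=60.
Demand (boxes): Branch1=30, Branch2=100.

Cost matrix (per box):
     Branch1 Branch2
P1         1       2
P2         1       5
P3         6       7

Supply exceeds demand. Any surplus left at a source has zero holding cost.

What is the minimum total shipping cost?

425

One minimum-cost allocation:
  P1->Branch2: 45 boxes
  P2->Branch1: 30 boxes
  P2->Branch2: 40 boxes
  P3->Branch2: 15 boxes
Total cost = 425.
(Supply check: P1 ships 45; P2 ships 70; P3 ships 15.)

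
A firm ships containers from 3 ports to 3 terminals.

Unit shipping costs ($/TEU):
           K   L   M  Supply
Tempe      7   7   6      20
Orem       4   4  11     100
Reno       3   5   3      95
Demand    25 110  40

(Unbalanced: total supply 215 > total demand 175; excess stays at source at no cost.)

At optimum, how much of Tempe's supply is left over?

Minimum-cost shipments:
  Orem->L: 100 × $4 = $400
  Reno->K: 25 × $3 = $75
  Reno->L: 10 × $5 = $50
  Reno->M: 40 × $3 = $120
Total cost = $645.
Tempe ships 0 of its 20, leaving 20.

20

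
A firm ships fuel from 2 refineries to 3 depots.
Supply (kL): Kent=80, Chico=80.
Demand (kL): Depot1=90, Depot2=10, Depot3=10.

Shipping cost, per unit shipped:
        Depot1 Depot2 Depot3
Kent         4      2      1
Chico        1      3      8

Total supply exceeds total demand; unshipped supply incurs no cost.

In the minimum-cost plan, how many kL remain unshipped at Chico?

Minimum-cost shipments:
  Kent to Depot1: 10 × 4 = 40
  Kent to Depot2: 10 × 2 = 20
  Kent to Depot3: 10 × 1 = 10
  Chico to Depot1: 80 × 1 = 80
Total cost = 150.
Chico ships 80 of its 80, leaving 0.

0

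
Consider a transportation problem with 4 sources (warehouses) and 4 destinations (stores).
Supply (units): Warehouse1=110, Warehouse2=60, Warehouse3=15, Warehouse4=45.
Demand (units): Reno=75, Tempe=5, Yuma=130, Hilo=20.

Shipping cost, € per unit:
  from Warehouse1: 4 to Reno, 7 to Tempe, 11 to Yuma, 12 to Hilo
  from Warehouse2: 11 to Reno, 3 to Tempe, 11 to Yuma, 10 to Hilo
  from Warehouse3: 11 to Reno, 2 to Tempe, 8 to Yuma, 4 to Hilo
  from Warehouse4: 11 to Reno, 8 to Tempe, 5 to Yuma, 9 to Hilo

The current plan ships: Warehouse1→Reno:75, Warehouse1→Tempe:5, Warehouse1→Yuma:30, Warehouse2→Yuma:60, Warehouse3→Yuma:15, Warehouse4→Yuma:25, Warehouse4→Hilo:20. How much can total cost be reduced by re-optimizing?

Current plan cost = 75·4 + 5·7 + 30·11 + 60·11 + 15·8 + 25·5 + 20·9 = €1750.
Optimal plan:
  Warehouse1–Reno: 75 × €4 = €300
  Warehouse1–Yuma: 35 × €11 = €385
  Warehouse2–Tempe: 5 × €3 = €15
  Warehouse2–Yuma: 50 × €11 = €550
  Warehouse2–Hilo: 5 × €10 = €50
  Warehouse3–Hilo: 15 × €4 = €60
  Warehouse4–Yuma: 45 × €5 = €225
Optimal cost = €1585.
Saving = 1750 − 1585 = €165.

165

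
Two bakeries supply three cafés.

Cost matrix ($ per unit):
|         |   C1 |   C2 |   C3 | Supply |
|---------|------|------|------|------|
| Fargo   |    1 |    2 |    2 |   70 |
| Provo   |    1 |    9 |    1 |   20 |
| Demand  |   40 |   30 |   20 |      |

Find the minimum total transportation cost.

120

One minimum-cost allocation:
  Fargo to C1: 40 trays
  Fargo to C2: 30 trays
  Provo to C3: 20 trays
Total cost = $120.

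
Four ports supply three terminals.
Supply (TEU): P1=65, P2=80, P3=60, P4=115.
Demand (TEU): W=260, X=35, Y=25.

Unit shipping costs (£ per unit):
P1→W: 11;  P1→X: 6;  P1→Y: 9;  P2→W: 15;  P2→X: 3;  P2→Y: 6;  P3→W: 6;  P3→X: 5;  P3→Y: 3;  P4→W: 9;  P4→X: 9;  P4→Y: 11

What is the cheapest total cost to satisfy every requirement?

An optimal shipping plan:
  P1→W: 65 TEU
  P2→W: 20 TEU
  P2→X: 35 TEU
  P2→Y: 25 TEU
  P3→W: 60 TEU
  P4→W: 115 TEU
Total cost = £2665.
(Supply check: P1 ships 65; P2 ships 80; P3 ships 60; P4 ships 115.)

2665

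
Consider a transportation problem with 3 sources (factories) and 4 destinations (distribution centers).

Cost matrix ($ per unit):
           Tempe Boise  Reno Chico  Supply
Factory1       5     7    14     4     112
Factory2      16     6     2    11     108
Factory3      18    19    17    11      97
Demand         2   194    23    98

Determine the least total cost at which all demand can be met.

One minimum-cost allocation:
  Factory1–Tempe: 2 pallets
  Factory1–Boise: 109 pallets
  Factory1–Chico: 1 pallets
  Factory2–Boise: 85 pallets
  Factory2–Reno: 23 pallets
  Factory3–Chico: 97 pallets
Total cost = $2400.

2400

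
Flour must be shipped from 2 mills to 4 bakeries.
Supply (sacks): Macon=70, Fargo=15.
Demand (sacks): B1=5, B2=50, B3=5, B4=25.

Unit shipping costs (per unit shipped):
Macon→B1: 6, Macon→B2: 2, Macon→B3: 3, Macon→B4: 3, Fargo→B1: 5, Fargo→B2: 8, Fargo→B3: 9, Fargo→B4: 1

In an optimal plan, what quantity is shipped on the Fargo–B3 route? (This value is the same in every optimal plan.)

0

Optimal shipments:
  Macon–B1: 5 × 6 = 30
  Macon–B2: 50 × 2 = 100
  Macon–B3: 5 × 3 = 15
  Macon–B4: 10 × 3 = 30
  Fargo–B4: 15 × 1 = 15
Total cost = 190.
The route Fargo→B3 is not used.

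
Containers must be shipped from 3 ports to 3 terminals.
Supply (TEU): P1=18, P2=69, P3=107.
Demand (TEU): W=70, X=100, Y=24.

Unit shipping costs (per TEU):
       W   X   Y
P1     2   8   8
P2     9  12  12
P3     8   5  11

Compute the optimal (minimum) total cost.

Optimal allocation:
  P1 to W: 18 TEU
  P2 to W: 45 TEU
  P2 to Y: 24 TEU
  P3 to W: 7 TEU
  P3 to X: 100 TEU
Total cost = 1285.

1285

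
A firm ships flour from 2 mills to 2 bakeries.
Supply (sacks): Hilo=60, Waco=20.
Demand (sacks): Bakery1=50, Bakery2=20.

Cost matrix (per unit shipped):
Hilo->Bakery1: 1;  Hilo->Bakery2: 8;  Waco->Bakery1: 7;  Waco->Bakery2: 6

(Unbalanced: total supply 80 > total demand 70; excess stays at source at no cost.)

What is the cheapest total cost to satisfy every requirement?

One minimum-cost allocation:
  Hilo to Bakery1: 50 × 1 = 50
  Waco to Bakery2: 20 × 6 = 120
Total = 50 + 120 = 170.

170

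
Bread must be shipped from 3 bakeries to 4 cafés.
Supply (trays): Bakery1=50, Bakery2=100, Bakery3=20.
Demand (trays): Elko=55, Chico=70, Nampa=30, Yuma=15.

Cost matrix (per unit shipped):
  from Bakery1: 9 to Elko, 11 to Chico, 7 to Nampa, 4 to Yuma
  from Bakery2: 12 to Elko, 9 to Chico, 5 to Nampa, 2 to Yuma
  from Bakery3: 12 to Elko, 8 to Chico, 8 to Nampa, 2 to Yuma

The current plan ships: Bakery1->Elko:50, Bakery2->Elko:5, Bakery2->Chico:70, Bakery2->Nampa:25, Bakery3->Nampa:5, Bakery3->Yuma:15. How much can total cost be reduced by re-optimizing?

35

Current plan cost = 50·9 + 5·12 + 70·9 + 25·5 + 5·8 + 15·2 = 1335.
Optimal plan:
  Bakery1→Elko: 50 × 9 = 450
  Bakery2→Elko: 5 × 12 = 60
  Bakery2→Chico: 50 × 9 = 450
  Bakery2→Nampa: 30 × 5 = 150
  Bakery2→Yuma: 15 × 2 = 30
  Bakery3→Chico: 20 × 8 = 160
Optimal cost = 1300.
Saving = 1335 − 1300 = 35.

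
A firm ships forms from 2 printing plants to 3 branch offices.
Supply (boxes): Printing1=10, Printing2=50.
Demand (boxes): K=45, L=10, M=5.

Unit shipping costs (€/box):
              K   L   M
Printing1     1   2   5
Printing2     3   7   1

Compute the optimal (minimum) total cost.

Optimal allocation:
  Printing1 to L: 10 × €2 = €20
  Printing2 to K: 45 × €3 = €135
  Printing2 to M: 5 × €1 = €5
Total = 20 + 135 + 5 = €160.

160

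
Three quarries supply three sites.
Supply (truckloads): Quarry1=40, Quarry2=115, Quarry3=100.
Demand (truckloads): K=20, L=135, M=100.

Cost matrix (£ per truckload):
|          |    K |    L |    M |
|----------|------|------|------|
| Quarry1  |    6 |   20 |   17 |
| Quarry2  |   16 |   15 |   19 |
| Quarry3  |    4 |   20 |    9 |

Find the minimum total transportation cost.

A cheapest plan:
  Quarry1->K: 20 × £6 = £120
  Quarry1->L: 20 × £20 = £400
  Quarry2->L: 115 × £15 = £1725
  Quarry3->M: 100 × £9 = £900
Total = 120 + 400 + 1725 + 900 = £3145.

3145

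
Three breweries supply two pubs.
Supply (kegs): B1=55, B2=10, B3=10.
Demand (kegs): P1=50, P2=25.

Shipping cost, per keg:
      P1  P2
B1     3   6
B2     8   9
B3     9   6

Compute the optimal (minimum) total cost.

330

Optimal allocation:
  B1–P1: 50 × 3 = 150
  B1–P2: 5 × 6 = 30
  B2–P2: 10 × 9 = 90
  B3–P2: 10 × 6 = 60
Total = 150 + 30 + 90 + 60 = 330.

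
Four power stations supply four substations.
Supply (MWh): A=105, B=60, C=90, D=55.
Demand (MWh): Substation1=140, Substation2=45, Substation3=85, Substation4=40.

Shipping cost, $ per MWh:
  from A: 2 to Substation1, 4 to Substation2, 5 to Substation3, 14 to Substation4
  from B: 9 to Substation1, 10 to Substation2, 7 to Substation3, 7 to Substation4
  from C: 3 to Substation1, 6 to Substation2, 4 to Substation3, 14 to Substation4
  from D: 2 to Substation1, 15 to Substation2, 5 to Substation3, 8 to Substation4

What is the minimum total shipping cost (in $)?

1165

An optimal shipping plan:
  A→Substation1: 60 MWh
  A→Substation2: 45 MWh
  B→Substation3: 20 MWh
  B→Substation4: 40 MWh
  C→Substation1: 25 MWh
  C→Substation3: 65 MWh
  D→Substation1: 55 MWh
Total cost = $1165.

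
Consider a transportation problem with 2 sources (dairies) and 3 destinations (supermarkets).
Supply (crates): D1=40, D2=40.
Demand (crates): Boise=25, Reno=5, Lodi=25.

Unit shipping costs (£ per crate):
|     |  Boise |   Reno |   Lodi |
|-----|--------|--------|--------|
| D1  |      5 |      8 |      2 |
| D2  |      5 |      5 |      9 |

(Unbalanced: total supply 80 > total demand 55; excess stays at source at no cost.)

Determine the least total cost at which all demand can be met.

Optimal allocation:
  D1–Boise: 15 × £5 = £75
  D1–Lodi: 25 × £2 = £50
  D2–Boise: 10 × £5 = £50
  D2–Reno: 5 × £5 = £25
Total = 75 + 50 + 50 + 25 = £200.

200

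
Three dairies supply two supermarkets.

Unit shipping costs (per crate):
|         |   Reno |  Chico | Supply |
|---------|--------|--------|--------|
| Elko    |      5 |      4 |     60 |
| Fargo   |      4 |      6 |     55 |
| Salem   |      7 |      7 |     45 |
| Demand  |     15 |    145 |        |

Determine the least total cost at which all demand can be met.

855

One minimum-cost allocation:
  Elko–Chico: 60 × 4 = 240
  Fargo–Reno: 15 × 4 = 60
  Fargo–Chico: 40 × 6 = 240
  Salem–Chico: 45 × 7 = 315
Total = 240 + 60 + 240 + 315 = 855.
(Supply check: Elko ships 60; Fargo ships 55; Salem ships 45.)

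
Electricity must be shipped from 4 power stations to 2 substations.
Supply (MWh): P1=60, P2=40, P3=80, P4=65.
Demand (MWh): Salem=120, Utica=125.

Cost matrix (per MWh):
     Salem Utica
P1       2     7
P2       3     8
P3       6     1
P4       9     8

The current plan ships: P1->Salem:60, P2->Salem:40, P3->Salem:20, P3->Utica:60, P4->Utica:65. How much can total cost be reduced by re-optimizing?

80

Current plan cost = 60·2 + 40·3 + 20·6 + 60·1 + 65·8 = 940.
Optimal plan:
  P1 to Salem: 60 MWh
  P2 to Salem: 40 MWh
  P3 to Utica: 80 MWh
  P4 to Salem: 20 MWh
  P4 to Utica: 45 MWh
Optimal cost = 860.
Saving = 940 − 860 = 80.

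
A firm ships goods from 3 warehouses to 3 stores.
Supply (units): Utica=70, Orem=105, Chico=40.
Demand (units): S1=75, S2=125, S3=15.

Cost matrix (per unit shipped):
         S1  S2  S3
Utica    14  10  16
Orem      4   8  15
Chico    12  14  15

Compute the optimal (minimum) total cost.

Optimal allocation:
  Utica to S2: 70 × 10 = 700
  Orem to S1: 75 × 4 = 300
  Orem to S2: 30 × 8 = 240
  Chico to S2: 25 × 14 = 350
  Chico to S3: 15 × 15 = 225
Total = 700 + 300 + 240 + 350 + 225 = 1815.
(Supply check: Utica ships 70; Orem ships 105; Chico ships 40.)

1815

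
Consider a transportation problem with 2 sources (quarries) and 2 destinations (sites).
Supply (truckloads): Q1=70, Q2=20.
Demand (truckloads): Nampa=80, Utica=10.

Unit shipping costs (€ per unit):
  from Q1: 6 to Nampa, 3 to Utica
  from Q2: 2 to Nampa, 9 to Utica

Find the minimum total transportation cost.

One minimum-cost allocation:
  Q1→Nampa: 60 × €6 = €360
  Q1→Utica: 10 × €3 = €30
  Q2→Nampa: 20 × €2 = €40
Total = 360 + 30 + 40 = €430.

430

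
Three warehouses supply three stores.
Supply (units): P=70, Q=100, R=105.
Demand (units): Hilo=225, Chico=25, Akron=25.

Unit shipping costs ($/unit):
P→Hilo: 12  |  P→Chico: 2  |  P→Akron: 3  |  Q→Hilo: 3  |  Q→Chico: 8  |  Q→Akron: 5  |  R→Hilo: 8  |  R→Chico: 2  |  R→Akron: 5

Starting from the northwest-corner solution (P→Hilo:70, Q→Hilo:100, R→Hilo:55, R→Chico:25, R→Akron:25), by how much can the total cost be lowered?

Current plan cost = 70·12 + 100·3 + 55·8 + 25·2 + 25·5 = $1755.
Optimal plan:
  P to Hilo: 20 units
  P to Chico: 25 units
  P to Akron: 25 units
  Q to Hilo: 100 units
  R to Hilo: 105 units
Optimal cost = $1505.
Saving = 1755 − 1505 = $250.

250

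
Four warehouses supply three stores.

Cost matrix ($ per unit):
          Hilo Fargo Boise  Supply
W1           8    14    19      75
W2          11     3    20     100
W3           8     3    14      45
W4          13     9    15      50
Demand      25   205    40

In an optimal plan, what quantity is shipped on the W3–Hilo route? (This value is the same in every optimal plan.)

The minimum-cost plan:
  W1–Hilo: 25 × $8 = $200
  W1–Fargo: 10 × $14 = $140
  W1–Boise: 40 × $19 = $760
  W2–Fargo: 100 × $3 = $300
  W3–Fargo: 45 × $3 = $135
  W4–Fargo: 50 × $9 = $450
Total cost = $1985.
The route W3→Hilo is not used.

0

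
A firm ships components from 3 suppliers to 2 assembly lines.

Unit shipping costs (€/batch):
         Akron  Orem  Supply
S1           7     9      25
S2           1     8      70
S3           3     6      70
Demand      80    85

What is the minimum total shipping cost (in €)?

One minimum-cost allocation:
  S1 to Orem: 25 × €9 = €225
  S2 to Akron: 70 × €1 = €70
  S3 to Akron: 10 × €3 = €30
  S3 to Orem: 60 × €6 = €360
Total = 225 + 70 + 30 + 360 = €685.
(Supply check: S1 ships 25; S2 ships 70; S3 ships 70.)

685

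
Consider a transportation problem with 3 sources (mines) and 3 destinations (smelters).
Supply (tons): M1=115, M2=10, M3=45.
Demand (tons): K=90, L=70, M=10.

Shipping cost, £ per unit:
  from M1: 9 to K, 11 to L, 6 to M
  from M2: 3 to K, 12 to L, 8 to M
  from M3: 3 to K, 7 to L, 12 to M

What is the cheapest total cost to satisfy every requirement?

1310

Optimal allocation:
  M1 to K: 35 × £9 = £315
  M1 to L: 70 × £11 = £770
  M1 to M: 10 × £6 = £60
  M2 to K: 10 × £3 = £30
  M3 to K: 45 × £3 = £135
Total = 315 + 770 + 60 + 30 + 135 = £1310.
(Supply check: M1 ships 115; M2 ships 10; M3 ships 45.)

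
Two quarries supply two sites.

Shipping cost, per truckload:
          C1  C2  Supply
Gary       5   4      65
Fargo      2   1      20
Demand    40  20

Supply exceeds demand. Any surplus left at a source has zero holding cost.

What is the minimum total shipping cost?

220

A cheapest plan:
  Gary to C1: 20 × 5 = 100
  Gary to C2: 20 × 4 = 80
  Fargo to C1: 20 × 2 = 40
Total = 100 + 80 + 40 = 220.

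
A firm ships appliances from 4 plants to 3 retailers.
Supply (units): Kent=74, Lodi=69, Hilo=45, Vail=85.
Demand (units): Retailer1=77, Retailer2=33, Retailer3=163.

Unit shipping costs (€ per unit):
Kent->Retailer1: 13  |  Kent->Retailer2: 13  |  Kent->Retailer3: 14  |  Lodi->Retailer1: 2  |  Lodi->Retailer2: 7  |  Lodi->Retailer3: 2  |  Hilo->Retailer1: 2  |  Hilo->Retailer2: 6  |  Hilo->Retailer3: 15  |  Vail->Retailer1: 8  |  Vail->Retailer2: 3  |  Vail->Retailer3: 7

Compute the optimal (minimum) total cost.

One minimum-cost allocation:
  Kent→Retailer1: 32 × €13 = €416
  Kent→Retailer3: 42 × €14 = €588
  Lodi→Retailer3: 69 × €2 = €138
  Hilo→Retailer1: 45 × €2 = €90
  Vail→Retailer2: 33 × €3 = €99
  Vail→Retailer3: 52 × €7 = €364
Total = 416 + 588 + 138 + 90 + 99 + 364 = €1695.

1695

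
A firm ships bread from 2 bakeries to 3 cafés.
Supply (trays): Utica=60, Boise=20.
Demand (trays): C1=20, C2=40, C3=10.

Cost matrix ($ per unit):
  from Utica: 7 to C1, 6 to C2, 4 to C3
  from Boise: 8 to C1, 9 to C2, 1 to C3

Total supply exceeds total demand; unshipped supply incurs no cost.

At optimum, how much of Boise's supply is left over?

10

Minimum-cost shipments:
  Utica–C1: 20 × $7 = $140
  Utica–C2: 40 × $6 = $240
  Boise–C3: 10 × $1 = $10
Total cost = $390.
Boise ships 10 of its 20, leaving 10.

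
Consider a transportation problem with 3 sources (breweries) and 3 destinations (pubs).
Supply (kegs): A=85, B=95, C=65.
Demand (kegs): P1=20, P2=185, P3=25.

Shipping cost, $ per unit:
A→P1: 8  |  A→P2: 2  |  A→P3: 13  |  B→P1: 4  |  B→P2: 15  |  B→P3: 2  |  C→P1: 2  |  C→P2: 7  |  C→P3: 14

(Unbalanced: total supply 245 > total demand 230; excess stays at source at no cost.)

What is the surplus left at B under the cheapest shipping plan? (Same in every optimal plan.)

15

Minimum-cost shipments:
  A to P2: 85 × $2 = $170
  B to P1: 20 × $4 = $80
  B to P2: 35 × $15 = $525
  B to P3: 25 × $2 = $50
  C to P2: 65 × $7 = $455
Total cost = $1280.
B ships 80 of its 95, leaving 15.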